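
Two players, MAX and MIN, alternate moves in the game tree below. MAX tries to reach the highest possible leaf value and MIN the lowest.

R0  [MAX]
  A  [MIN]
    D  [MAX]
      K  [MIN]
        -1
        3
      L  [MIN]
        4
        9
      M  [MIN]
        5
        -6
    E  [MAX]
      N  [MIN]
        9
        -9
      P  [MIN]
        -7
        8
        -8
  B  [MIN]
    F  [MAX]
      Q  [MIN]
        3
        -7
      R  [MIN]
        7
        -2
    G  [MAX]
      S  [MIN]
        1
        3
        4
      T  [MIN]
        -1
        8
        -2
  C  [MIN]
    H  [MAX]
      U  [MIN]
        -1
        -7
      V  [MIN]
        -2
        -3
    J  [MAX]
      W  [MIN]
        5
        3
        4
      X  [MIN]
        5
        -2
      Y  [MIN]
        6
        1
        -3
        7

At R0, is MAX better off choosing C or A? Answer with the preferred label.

U (MIN): min(-1, -7) = -7
V (MIN): min(-2, -3) = -3
H (MAX): max(-7, -3) = -3
W (MIN): min(5, 3, 4) = 3
X (MIN): min(5, -2) = -2
Y (MIN): min(6, 1, -3, 7) = -3
J (MAX): max(3, -2, -3) = 3
C (MIN): min(-3, 3) = -3
K (MIN): min(-1, 3) = -1
L (MIN): min(4, 9) = 4
M (MIN): min(5, -6) = -6
D (MAX): max(-1, 4, -6) = 4
N (MIN): min(9, -9) = -9
P (MIN): min(-7, 8, -8) = -8
E (MAX): max(-9, -8) = -8
A (MIN): min(4, -8) = -8
MAX prefers the higher value; C=-3, A=-8. C is better since -3 > -8.

C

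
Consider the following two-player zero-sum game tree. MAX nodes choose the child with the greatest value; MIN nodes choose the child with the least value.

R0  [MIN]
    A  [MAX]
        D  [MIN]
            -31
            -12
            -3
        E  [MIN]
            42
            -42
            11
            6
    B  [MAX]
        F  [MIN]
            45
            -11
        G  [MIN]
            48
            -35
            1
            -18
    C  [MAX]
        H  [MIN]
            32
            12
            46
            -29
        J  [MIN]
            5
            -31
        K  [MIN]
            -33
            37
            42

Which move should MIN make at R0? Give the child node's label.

D (MIN): min(-31, -12, -3) = -31
E (MIN): min(42, -42, 11, 6) = -42
A (MAX): max(-31, -42) = -31
F (MIN): min(45, -11) = -11
G (MIN): min(48, -35, 1, -18) = -35
B (MAX): max(-11, -35) = -11
H (MIN): min(32, 12, 46, -29) = -29
J (MIN): min(5, -31) = -31
K (MIN): min(-33, 37, 42) = -33
C (MAX): max(-29, -31, -33) = -29
R0 (MIN): min(-31, -11, -29) = -31
MIN at R0 wants the lowest of {A=-31, B=-11, C=-29}, so chooses A.

A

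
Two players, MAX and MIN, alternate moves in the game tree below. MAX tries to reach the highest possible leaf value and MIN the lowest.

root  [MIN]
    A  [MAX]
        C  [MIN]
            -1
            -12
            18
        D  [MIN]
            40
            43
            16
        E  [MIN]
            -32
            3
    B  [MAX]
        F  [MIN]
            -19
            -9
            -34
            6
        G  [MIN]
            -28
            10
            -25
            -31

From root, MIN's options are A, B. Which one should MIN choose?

B

C (MIN): min(-1, -12, 18) = -12
D (MIN): min(40, 43, 16) = 16
E (MIN): min(-32, 3) = -32
A (MAX): max(-12, 16, -32) = 16
F (MIN): min(-19, -9, -34, 6) = -34
G (MIN): min(-28, 10, -25, -31) = -31
B (MAX): max(-34, -31) = -31
root (MIN): min(16, -31) = -31
MIN at root wants the lowest of {A=16, B=-31}, so chooses B.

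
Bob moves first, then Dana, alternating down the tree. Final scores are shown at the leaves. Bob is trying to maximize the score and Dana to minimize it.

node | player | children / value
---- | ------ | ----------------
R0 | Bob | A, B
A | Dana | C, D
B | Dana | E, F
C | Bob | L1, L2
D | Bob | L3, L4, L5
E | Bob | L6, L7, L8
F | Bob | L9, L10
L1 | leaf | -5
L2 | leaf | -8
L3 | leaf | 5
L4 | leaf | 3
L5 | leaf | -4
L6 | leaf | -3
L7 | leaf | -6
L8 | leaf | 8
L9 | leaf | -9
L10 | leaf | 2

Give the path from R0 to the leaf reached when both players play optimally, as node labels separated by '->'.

C (Bob): max(-5, -8) = -5
D (Bob): max(5, 3, -4) = 5
A (Dana): min(-5, 5) = -5
E (Bob): max(-3, -6, 8) = 8
F (Bob): max(-9, 2) = 2
B (Dana): min(8, 2) = 2
R0 (Bob): max(-5, 2) = 2
At R0, Bob picks B (highest: 2).
At B, Dana picks F (lowest: 2).
At F, Bob picks L10 (highest: 2).
Terminal value 2.

R0 -> B -> F -> L10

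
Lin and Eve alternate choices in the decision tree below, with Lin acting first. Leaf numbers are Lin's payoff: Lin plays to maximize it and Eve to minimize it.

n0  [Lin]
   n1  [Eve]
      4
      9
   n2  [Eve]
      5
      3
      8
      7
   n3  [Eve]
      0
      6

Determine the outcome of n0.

n1 (Eve): min(4, 9) = 4
n2 (Eve): min(5, 3, 8, 7) = 3
n3 (Eve): min(0, 6) = 0
n0 (Lin): max(4, 3, 0) = 4

4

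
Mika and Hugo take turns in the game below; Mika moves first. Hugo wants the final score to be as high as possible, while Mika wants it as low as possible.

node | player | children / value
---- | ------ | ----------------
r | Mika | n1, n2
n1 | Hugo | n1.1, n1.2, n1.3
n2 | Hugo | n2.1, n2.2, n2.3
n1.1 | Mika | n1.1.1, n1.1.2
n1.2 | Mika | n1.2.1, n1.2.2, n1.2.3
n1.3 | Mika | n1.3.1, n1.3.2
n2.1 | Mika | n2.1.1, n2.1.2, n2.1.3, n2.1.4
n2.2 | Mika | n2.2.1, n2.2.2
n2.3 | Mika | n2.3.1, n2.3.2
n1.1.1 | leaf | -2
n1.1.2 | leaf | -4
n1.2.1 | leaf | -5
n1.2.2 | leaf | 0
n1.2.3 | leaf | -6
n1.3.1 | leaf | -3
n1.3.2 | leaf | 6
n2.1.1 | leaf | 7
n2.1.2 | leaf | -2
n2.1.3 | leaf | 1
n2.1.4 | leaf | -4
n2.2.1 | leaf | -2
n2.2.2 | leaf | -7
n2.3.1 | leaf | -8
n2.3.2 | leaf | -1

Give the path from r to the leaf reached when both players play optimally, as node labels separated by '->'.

n1.1 (Mika): min(-2, -4) = -4
n1.2 (Mika): min(-5, 0, -6) = -6
n1.3 (Mika): min(-3, 6) = -3
n1 (Hugo): max(-4, -6, -3) = -3
n2.1 (Mika): min(7, -2, 1, -4) = -4
n2.2 (Mika): min(-2, -7) = -7
n2.3 (Mika): min(-8, -1) = -8
n2 (Hugo): max(-4, -7, -8) = -4
r (Mika): min(-3, -4) = -4
At r, Mika picks n2 (lowest: -4).
At n2, Hugo picks n2.1 (highest: -4).
At n2.1, Mika picks n2.1.4 (lowest: -4).
Terminal value -4.

r -> n2 -> n2.1 -> n2.1.4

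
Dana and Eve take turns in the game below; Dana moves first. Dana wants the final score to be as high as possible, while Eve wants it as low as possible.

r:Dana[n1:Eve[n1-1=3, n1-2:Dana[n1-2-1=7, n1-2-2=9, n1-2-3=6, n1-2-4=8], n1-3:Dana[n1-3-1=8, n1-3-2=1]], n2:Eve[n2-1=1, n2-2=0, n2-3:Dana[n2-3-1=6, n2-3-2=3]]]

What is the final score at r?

n1-2 (Dana): max(7, 9, 6, 8) = 9
n1-3 (Dana): max(8, 1) = 8
n1 (Eve): min(3, 9, 8) = 3
n2-3 (Dana): max(6, 3) = 6
n2 (Eve): min(1, 0, 6) = 0
r (Dana): max(3, 0) = 3

3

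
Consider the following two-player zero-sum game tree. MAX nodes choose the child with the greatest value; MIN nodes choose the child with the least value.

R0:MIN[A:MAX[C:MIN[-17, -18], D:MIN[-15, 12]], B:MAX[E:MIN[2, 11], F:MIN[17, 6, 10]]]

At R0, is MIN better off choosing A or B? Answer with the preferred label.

A

C (MIN): min(-17, -18) = -18
D (MIN): min(-15, 12) = -15
A (MAX): max(-18, -15) = -15
E (MIN): min(2, 11) = 2
F (MIN): min(17, 6, 10) = 6
B (MAX): max(2, 6) = 6
MIN prefers the lower value; A=-15, B=6. A is better since -15 < 6.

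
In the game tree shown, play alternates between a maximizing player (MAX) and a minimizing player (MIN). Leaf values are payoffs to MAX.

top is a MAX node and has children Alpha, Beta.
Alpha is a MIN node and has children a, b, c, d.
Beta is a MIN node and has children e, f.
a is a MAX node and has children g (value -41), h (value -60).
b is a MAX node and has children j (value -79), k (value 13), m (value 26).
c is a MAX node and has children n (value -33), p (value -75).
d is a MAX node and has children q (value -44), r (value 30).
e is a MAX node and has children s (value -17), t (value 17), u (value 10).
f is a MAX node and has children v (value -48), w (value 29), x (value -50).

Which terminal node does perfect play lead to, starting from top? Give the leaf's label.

a (MAX): max(-41, -60) = -41
b (MAX): max(-79, 13, 26) = 26
c (MAX): max(-33, -75) = -33
d (MAX): max(-44, 30) = 30
Alpha (MIN): min(-41, 26, -33, 30) = -41
e (MAX): max(-17, 17, 10) = 17
f (MAX): max(-48, 29, -50) = 29
Beta (MIN): min(17, 29) = 17
top (MAX): max(-41, 17) = 17
At top, MAX picks Beta (highest: 17).
At Beta, MIN picks e (lowest: 17).
At e, MAX picks t (highest: 17).
Terminal value 17.

t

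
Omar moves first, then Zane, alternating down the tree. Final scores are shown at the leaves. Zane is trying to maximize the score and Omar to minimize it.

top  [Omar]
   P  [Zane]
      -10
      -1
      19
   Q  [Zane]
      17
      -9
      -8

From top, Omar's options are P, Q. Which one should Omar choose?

P (Zane): max(-10, -1, 19) = 19
Q (Zane): max(17, -9, -8) = 17
top (Omar): min(19, 17) = 17
Omar at top wants the lowest of {P=19, Q=17}, so chooses Q.

Q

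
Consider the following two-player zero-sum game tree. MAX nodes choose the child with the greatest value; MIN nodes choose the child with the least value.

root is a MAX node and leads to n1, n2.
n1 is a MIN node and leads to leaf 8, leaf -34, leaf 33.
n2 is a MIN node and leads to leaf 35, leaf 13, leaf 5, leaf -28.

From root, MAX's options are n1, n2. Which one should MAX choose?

n1 (MIN): min(8, -34, 33) = -34
n2 (MIN): min(35, 13, 5, -28) = -28
root (MAX): max(-34, -28) = -28
MAX at root wants the highest of {n1=-34, n2=-28}, so chooses n2.

n2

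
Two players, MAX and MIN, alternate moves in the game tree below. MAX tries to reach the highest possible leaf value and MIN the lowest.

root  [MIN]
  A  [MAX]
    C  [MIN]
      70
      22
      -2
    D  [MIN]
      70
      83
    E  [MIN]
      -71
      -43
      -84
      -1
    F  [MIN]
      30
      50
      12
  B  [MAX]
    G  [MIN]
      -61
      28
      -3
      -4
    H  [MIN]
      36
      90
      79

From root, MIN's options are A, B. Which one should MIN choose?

B

C (MIN): min(70, 22, -2) = -2
D (MIN): min(70, 83) = 70
E (MIN): min(-71, -43, -84, -1) = -84
F (MIN): min(30, 50, 12) = 12
A (MAX): max(-2, 70, -84, 12) = 70
G (MIN): min(-61, 28, -3, -4) = -61
H (MIN): min(36, 90, 79) = 36
B (MAX): max(-61, 36) = 36
root (MIN): min(70, 36) = 36
MIN at root wants the lowest of {A=70, B=36}, so chooses B.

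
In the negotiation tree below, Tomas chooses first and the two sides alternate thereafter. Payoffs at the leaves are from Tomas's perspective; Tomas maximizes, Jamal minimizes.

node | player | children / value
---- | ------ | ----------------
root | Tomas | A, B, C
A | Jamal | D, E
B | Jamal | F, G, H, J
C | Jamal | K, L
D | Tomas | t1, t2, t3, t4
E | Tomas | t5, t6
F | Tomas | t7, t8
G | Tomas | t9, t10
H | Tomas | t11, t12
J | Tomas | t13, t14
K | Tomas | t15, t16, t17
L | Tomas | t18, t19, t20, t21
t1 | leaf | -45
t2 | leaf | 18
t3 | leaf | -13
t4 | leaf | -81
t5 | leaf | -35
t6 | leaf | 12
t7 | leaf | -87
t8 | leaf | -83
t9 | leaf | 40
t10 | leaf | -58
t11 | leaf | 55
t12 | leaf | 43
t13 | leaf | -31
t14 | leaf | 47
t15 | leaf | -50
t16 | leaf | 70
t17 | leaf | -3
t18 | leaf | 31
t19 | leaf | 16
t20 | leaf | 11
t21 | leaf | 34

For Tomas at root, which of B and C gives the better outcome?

C

F (Tomas): max(-87, -83) = -83
G (Tomas): max(40, -58) = 40
H (Tomas): max(55, 43) = 55
J (Tomas): max(-31, 47) = 47
B (Jamal): min(-83, 40, 55, 47) = -83
K (Tomas): max(-50, 70, -3) = 70
L (Tomas): max(31, 16, 11, 34) = 34
C (Jamal): min(70, 34) = 34
Tomas prefers the higher value; B=-83, C=34. C is better since 34 > -83.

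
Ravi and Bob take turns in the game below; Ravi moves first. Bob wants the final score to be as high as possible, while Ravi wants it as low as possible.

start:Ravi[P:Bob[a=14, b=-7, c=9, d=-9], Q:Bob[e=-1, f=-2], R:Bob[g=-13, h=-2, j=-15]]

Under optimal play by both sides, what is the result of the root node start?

P (Bob): max(14, -7, 9, -9) = 14
Q (Bob): max(-1, -2) = -1
R (Bob): max(-13, -2, -15) = -2
start (Ravi): min(14, -1, -2) = -2

-2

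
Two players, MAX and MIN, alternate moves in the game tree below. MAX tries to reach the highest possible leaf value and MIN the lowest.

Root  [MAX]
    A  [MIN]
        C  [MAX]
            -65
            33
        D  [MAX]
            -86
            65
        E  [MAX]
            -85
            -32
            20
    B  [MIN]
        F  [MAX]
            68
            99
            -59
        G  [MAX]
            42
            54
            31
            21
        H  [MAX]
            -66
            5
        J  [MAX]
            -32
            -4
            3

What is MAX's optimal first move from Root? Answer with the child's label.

C (MAX): max(-65, 33) = 33
D (MAX): max(-86, 65) = 65
E (MAX): max(-85, -32, 20) = 20
A (MIN): min(33, 65, 20) = 20
F (MAX): max(68, 99, -59) = 99
G (MAX): max(42, 54, 31, 21) = 54
H (MAX): max(-66, 5) = 5
J (MAX): max(-32, -4, 3) = 3
B (MIN): min(99, 54, 5, 3) = 3
Root (MAX): max(20, 3) = 20
MAX at Root wants the highest of {A=20, B=3}, so chooses A.

A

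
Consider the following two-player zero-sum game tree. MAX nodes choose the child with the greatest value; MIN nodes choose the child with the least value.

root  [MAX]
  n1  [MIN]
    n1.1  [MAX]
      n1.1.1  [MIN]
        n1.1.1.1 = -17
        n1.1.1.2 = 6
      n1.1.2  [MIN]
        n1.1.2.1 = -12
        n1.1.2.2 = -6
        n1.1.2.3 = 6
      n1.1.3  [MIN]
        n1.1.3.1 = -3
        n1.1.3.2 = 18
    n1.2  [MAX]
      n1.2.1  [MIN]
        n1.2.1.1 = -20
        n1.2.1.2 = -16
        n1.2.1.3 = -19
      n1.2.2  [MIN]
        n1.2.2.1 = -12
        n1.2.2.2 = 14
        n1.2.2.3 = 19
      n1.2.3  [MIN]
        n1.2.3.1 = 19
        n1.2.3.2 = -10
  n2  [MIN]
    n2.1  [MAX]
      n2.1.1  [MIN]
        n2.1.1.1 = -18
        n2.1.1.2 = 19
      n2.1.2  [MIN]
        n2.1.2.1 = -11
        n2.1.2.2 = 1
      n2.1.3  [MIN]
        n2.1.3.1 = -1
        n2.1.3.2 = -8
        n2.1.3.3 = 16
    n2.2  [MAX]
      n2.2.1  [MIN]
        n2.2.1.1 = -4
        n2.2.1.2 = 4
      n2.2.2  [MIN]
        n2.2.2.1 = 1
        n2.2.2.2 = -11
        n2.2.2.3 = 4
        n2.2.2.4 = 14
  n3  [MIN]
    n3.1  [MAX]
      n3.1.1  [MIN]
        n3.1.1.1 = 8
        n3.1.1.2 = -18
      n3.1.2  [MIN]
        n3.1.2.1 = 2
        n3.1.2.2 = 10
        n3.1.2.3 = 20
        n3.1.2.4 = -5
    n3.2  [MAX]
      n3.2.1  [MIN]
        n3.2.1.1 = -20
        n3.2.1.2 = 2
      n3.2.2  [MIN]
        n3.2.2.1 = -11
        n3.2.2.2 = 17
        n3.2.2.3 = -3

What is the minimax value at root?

n1.1.1 (MIN): min(-17, 6) = -17
n1.1.2 (MIN): min(-12, -6, 6) = -12
n1.1.3 (MIN): min(-3, 18) = -3
n1.1 (MAX): max(-17, -12, -3) = -3
n1.2.1 (MIN): min(-20, -16, -19) = -20
n1.2.2 (MIN): min(-12, 14, 19) = -12
n1.2.3 (MIN): min(19, -10) = -10
n1.2 (MAX): max(-20, -12, -10) = -10
n1 (MIN): min(-3, -10) = -10
n2.1.1 (MIN): min(-18, 19) = -18
n2.1.2 (MIN): min(-11, 1) = -11
n2.1.3 (MIN): min(-1, -8, 16) = -8
n2.1 (MAX): max(-18, -11, -8) = -8
n2.2.1 (MIN): min(-4, 4) = -4
n2.2.2 (MIN): min(1, -11, 4, 14) = -11
n2.2 (MAX): max(-4, -11) = -4
n2 (MIN): min(-8, -4) = -8
n3.1.1 (MIN): min(8, -18) = -18
n3.1.2 (MIN): min(2, 10, 20, -5) = -5
n3.1 (MAX): max(-18, -5) = -5
n3.2.1 (MIN): min(-20, 2) = -20
n3.2.2 (MIN): min(-11, 17, -3) = -11
n3.2 (MAX): max(-20, -11) = -11
n3 (MIN): min(-5, -11) = -11
root (MAX): max(-10, -8, -11) = -8

-8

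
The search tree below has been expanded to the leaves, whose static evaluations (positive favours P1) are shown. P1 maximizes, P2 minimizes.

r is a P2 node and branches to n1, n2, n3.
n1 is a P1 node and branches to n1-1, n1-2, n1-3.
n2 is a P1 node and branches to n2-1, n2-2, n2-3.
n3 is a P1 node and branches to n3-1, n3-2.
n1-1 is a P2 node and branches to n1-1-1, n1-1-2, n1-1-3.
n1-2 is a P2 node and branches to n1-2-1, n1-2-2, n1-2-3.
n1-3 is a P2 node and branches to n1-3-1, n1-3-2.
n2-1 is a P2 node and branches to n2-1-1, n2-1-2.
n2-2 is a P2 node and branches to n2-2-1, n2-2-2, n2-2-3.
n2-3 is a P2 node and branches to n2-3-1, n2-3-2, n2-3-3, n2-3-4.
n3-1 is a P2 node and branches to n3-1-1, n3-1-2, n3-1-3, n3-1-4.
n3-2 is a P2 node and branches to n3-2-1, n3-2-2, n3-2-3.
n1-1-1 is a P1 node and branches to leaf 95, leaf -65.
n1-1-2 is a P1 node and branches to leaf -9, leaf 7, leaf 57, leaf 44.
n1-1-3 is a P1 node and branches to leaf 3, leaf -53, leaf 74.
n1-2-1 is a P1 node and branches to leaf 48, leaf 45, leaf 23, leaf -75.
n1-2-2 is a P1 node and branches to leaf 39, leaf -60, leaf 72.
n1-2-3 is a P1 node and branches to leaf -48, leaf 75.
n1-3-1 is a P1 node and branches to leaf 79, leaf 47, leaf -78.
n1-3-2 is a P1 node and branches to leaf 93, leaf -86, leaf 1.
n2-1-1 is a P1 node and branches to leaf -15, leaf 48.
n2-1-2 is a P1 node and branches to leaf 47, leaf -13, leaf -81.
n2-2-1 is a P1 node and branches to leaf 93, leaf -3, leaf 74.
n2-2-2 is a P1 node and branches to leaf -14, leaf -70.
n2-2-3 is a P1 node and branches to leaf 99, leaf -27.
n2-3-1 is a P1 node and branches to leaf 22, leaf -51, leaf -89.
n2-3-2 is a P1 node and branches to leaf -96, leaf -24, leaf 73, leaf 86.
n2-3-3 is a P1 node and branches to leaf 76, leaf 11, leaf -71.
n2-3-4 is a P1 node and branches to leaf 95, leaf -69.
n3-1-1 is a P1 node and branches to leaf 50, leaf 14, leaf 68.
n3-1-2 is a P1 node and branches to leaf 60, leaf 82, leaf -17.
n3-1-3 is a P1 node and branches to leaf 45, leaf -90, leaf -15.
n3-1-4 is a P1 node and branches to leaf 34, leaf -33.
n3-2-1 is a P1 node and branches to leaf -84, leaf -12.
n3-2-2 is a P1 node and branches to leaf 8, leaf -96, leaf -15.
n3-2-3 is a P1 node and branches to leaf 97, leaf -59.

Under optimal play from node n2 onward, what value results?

n2-1-1 (P1): max(-15, 48) = 48
n2-1-2 (P1): max(47, -13, -81) = 47
n2-1 (P2): min(48, 47) = 47
n2-2-1 (P1): max(93, -3, 74) = 93
n2-2-2 (P1): max(-14, -70) = -14
n2-2-3 (P1): max(99, -27) = 99
n2-2 (P2): min(93, -14, 99) = -14
n2-3-1 (P1): max(22, -51, -89) = 22
n2-3-2 (P1): max(-96, -24, 73, 86) = 86
n2-3-3 (P1): max(76, 11, -71) = 76
n2-3-4 (P1): max(95, -69) = 95
n2-3 (P2): min(22, 86, 76, 95) = 22
n2 (P1): max(47, -14, 22) = 47

47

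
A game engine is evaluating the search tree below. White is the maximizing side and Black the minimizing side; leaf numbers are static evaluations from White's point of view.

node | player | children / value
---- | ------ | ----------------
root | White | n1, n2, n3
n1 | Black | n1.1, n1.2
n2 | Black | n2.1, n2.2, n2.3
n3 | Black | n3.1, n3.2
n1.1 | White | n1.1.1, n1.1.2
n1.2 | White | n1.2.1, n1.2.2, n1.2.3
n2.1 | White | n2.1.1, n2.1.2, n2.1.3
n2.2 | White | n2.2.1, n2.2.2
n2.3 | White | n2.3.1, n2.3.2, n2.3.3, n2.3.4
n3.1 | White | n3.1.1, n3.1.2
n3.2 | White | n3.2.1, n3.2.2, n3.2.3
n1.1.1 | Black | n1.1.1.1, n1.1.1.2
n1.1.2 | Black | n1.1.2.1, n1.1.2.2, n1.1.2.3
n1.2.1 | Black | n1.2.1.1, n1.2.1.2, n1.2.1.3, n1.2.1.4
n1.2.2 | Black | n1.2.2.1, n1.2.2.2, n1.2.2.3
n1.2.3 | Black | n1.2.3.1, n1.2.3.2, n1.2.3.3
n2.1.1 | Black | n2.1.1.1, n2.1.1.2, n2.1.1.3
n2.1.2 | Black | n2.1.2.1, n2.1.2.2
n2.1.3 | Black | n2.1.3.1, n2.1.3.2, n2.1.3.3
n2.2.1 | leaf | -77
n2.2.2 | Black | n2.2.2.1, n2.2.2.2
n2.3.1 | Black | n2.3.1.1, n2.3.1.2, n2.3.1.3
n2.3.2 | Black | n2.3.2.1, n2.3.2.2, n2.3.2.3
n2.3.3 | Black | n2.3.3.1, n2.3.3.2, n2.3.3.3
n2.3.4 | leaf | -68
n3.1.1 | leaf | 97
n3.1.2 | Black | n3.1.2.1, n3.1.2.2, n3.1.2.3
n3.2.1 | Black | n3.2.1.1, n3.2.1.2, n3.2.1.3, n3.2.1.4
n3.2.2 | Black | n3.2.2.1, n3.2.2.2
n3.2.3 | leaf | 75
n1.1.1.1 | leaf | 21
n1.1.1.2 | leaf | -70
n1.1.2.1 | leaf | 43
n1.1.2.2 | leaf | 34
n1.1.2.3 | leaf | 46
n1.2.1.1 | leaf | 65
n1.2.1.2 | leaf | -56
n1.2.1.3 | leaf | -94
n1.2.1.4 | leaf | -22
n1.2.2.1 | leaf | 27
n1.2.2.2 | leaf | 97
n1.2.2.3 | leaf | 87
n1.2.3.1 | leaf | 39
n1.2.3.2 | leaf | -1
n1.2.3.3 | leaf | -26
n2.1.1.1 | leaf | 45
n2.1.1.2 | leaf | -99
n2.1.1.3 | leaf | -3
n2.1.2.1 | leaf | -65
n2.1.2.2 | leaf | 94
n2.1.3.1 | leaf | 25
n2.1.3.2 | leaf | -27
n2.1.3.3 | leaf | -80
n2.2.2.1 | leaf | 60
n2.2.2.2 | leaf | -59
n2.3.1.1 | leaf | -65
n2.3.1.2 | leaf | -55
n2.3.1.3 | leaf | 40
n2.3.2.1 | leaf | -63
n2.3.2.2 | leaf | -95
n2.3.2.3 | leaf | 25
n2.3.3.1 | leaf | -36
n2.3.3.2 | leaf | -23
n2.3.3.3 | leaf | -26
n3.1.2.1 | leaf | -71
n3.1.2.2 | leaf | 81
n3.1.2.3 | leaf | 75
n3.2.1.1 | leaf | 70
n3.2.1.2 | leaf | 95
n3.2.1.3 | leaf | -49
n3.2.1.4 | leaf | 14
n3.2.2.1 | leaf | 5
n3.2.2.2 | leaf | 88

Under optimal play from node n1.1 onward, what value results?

34

n1.1.1 (Black): min(21, -70) = -70
n1.1.2 (Black): min(43, 34, 46) = 34
n1.1 (White): max(-70, 34) = 34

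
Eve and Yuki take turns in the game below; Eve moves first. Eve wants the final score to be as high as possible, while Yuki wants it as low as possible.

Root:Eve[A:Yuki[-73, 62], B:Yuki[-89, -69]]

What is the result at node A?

A (Yuki): min(-73, 62) = -73

-73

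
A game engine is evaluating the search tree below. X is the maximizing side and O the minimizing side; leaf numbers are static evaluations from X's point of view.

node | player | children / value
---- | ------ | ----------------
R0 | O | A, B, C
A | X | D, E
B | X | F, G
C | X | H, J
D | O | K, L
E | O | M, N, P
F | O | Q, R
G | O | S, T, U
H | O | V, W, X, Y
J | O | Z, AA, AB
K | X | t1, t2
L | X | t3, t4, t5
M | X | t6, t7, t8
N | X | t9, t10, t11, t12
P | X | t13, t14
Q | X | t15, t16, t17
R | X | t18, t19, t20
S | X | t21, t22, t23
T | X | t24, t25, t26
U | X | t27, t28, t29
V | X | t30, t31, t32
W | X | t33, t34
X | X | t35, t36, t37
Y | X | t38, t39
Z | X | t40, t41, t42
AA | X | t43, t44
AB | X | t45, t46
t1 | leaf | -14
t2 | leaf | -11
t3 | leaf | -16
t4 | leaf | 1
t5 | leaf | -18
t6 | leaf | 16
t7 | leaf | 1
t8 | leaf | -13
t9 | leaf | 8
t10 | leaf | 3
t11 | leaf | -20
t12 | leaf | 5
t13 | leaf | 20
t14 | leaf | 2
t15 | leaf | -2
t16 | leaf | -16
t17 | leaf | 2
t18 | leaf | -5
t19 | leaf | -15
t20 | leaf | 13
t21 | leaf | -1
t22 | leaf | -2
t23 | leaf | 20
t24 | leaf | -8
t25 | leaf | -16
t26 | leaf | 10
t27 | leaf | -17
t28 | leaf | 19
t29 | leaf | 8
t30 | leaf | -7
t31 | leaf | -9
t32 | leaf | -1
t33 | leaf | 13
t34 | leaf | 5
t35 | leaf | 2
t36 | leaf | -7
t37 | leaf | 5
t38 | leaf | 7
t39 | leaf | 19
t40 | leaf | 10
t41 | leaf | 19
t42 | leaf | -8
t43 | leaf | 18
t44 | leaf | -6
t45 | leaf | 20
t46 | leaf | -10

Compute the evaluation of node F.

Q (X): max(-2, -16, 2) = 2
R (X): max(-5, -15, 13) = 13
F (O): min(2, 13) = 2

2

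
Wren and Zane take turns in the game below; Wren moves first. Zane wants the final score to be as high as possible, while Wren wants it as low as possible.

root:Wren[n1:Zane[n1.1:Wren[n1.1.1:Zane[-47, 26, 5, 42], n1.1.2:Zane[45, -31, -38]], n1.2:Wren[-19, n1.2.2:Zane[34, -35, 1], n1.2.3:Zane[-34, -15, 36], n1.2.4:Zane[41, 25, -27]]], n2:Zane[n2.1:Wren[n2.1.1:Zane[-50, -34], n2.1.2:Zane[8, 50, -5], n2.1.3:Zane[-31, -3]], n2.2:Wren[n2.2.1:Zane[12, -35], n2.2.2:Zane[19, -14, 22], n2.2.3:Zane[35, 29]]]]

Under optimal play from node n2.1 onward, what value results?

n2.1.1 (Zane): max(-50, -34) = -34
n2.1.2 (Zane): max(8, 50, -5) = 50
n2.1.3 (Zane): max(-31, -3) = -3
n2.1 (Wren): min(-34, 50, -3) = -34

-34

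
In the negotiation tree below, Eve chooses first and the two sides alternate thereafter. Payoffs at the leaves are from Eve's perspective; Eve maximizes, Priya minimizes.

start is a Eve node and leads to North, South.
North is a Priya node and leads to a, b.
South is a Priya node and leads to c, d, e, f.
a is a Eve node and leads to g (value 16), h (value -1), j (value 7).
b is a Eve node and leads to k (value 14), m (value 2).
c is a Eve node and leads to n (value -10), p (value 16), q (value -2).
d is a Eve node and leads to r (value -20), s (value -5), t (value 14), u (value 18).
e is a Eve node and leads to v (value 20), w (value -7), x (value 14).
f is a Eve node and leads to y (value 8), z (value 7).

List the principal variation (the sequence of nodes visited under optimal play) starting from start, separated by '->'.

start -> North -> b -> k

a (Eve): max(16, -1, 7) = 16
b (Eve): max(14, 2) = 14
North (Priya): min(16, 14) = 14
c (Eve): max(-10, 16, -2) = 16
d (Eve): max(-20, -5, 14, 18) = 18
e (Eve): max(20, -7, 14) = 20
f (Eve): max(8, 7) = 8
South (Priya): min(16, 18, 20, 8) = 8
start (Eve): max(14, 8) = 14
At start, Eve picks North (highest: 14).
At North, Priya picks b (lowest: 14).
At b, Eve picks k (highest: 14).
Terminal value 14.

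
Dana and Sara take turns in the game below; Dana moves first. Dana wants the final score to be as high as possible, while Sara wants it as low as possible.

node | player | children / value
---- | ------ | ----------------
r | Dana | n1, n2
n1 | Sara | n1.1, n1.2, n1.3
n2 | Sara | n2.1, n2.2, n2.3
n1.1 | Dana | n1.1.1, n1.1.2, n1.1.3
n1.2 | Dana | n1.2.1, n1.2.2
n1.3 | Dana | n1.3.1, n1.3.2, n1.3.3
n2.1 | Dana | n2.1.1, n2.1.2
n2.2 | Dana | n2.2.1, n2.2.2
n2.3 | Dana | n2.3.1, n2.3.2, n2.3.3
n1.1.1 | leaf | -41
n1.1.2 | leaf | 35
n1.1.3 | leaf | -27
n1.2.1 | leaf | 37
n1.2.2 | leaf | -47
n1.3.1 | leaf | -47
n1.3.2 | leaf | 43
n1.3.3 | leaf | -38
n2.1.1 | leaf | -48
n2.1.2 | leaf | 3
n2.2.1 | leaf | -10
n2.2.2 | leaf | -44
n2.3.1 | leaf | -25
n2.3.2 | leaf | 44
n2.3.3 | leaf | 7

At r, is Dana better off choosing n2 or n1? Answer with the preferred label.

n1

n2.1 (Dana): max(-48, 3) = 3
n2.2 (Dana): max(-10, -44) = -10
n2.3 (Dana): max(-25, 44, 7) = 44
n2 (Sara): min(3, -10, 44) = -10
n1.1 (Dana): max(-41, 35, -27) = 35
n1.2 (Dana): max(37, -47) = 37
n1.3 (Dana): max(-47, 43, -38) = 43
n1 (Sara): min(35, 37, 43) = 35
Dana prefers the higher value; n2=-10, n1=35. n1 is better since 35 > -10.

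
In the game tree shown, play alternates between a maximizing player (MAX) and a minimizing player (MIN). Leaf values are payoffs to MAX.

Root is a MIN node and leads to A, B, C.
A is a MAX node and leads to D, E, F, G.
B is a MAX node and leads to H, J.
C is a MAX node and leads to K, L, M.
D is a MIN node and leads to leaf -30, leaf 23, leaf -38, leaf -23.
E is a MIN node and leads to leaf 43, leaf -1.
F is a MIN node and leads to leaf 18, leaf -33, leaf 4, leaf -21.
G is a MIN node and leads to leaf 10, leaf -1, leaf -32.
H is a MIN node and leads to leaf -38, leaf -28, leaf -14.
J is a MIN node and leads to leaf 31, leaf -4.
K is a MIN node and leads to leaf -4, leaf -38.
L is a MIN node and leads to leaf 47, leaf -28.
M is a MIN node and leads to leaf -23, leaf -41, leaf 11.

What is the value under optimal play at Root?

-28

D (MIN): min(-30, 23, -38, -23) = -38
E (MIN): min(43, -1) = -1
F (MIN): min(18, -33, 4, -21) = -33
G (MIN): min(10, -1, -32) = -32
A (MAX): max(-38, -1, -33, -32) = -1
H (MIN): min(-38, -28, -14) = -38
J (MIN): min(31, -4) = -4
B (MAX): max(-38, -4) = -4
K (MIN): min(-4, -38) = -38
L (MIN): min(47, -28) = -28
M (MIN): min(-23, -41, 11) = -41
C (MAX): max(-38, -28, -41) = -28
Root (MIN): min(-1, -4, -28) = -28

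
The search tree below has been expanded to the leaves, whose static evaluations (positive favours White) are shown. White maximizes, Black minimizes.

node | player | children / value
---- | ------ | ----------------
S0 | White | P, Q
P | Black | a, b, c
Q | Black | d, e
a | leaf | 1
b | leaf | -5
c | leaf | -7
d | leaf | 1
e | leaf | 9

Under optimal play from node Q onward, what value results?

Q (Black): min(1, 9) = 1

1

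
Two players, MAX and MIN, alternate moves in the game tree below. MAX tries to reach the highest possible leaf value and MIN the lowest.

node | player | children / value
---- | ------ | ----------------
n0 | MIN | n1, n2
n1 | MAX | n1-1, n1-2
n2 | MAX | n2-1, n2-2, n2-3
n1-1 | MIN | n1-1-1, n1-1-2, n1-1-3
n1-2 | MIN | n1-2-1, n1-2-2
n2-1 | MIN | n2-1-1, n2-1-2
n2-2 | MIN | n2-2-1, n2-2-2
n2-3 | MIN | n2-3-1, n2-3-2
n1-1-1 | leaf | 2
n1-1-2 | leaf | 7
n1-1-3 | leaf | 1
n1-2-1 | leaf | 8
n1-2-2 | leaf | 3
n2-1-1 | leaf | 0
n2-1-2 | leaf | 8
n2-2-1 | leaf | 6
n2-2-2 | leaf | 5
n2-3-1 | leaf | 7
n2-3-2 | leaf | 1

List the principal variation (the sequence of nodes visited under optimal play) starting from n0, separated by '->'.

n1-1 (MIN): min(2, 7, 1) = 1
n1-2 (MIN): min(8, 3) = 3
n1 (MAX): max(1, 3) = 3
n2-1 (MIN): min(0, 8) = 0
n2-2 (MIN): min(6, 5) = 5
n2-3 (MIN): min(7, 1) = 1
n2 (MAX): max(0, 5, 1) = 5
n0 (MIN): min(3, 5) = 3
At n0, MIN picks n1 (lowest: 3).
At n1, MAX picks n1-2 (highest: 3).
At n1-2, MIN picks n1-2-2 (lowest: 3).
Terminal value 3.

n0 -> n1 -> n1-2 -> n1-2-2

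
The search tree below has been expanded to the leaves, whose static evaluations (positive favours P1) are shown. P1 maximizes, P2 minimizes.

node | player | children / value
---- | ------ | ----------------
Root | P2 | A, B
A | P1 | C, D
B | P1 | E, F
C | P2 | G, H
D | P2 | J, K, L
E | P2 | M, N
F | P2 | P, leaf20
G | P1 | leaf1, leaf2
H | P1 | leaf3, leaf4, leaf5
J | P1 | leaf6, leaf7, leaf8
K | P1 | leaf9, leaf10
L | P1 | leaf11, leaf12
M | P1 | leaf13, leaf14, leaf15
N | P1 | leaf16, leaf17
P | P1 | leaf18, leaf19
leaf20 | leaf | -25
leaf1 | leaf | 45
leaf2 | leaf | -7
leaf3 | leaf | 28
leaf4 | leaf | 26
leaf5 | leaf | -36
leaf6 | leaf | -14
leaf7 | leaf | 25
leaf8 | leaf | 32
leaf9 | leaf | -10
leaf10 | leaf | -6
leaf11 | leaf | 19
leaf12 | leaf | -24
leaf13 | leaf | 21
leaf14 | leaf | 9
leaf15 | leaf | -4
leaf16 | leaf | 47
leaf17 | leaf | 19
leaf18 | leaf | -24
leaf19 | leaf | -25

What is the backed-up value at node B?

M (P1): max(21, 9, -4) = 21
N (P1): max(47, 19) = 47
E (P2): min(21, 47) = 21
P (P1): max(-24, -25) = -24
F (P2): min(-24, -25) = -25
B (P1): max(21, -25) = 21

21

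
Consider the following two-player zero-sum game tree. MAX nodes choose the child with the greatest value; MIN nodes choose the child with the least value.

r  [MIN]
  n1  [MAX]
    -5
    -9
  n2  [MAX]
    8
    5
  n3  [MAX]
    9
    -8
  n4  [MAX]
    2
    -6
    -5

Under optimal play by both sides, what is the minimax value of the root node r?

n1 (MAX): max(-5, -9) = -5
n2 (MAX): max(8, 5) = 8
n3 (MAX): max(9, -8) = 9
n4 (MAX): max(2, -6, -5) = 2
r (MIN): min(-5, 8, 9, 2) = -5

-5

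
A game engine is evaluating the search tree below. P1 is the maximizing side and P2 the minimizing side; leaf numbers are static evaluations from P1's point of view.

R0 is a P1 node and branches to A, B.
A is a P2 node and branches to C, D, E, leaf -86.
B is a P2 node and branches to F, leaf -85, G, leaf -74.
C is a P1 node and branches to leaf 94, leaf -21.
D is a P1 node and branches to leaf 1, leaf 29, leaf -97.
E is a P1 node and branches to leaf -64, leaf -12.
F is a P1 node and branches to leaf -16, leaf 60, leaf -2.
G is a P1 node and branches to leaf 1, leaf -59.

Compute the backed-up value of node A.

C (P1): max(94, -21) = 94
D (P1): max(1, 29, -97) = 29
E (P1): max(-64, -12) = -12
A (P2): min(94, 29, -12, -86) = -86

-86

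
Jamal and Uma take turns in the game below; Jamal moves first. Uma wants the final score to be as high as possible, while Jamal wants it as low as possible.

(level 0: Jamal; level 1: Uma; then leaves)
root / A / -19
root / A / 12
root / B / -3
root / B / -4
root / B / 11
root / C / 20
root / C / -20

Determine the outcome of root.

11

A (Uma): max(-19, 12) = 12
B (Uma): max(-3, -4, 11) = 11
C (Uma): max(20, -20) = 20
root (Jamal): min(12, 11, 20) = 11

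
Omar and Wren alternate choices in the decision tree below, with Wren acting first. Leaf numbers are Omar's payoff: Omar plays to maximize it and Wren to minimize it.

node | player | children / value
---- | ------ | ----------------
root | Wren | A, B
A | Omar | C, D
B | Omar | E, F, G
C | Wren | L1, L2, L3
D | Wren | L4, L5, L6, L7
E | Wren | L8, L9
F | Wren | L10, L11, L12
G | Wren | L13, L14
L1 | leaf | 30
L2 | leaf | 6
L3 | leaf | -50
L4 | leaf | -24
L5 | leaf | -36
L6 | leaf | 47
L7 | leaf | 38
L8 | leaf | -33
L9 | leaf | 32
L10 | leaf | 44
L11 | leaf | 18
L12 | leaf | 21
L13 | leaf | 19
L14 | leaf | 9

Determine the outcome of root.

-36

C (Wren): min(30, 6, -50) = -50
D (Wren): min(-24, -36, 47, 38) = -36
A (Omar): max(-50, -36) = -36
E (Wren): min(-33, 32) = -33
F (Wren): min(44, 18, 21) = 18
G (Wren): min(19, 9) = 9
B (Omar): max(-33, 18, 9) = 18
root (Wren): min(-36, 18) = -36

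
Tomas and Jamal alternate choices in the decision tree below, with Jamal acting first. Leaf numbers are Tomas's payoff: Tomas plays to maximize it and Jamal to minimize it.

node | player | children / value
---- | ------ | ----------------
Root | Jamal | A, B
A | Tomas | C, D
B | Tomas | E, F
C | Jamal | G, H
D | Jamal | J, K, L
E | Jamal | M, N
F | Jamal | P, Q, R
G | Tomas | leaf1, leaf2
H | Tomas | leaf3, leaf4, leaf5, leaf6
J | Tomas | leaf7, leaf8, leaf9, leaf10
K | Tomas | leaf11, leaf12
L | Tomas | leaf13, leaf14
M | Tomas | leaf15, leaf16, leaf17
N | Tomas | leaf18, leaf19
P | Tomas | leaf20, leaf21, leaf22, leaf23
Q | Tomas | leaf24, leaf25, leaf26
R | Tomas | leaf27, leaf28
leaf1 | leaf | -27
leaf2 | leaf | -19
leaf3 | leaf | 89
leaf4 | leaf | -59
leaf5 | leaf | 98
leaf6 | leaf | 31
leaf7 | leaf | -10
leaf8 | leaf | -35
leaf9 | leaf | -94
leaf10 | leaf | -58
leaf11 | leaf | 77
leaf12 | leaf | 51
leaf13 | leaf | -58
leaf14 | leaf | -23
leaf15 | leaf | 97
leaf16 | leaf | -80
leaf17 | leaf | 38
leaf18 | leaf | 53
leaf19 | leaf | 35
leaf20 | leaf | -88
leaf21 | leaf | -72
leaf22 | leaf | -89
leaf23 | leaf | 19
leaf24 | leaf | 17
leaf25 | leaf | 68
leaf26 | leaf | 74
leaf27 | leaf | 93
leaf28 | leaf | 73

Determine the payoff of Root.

-19

G (Tomas): max(-27, -19) = -19
H (Tomas): max(89, -59, 98, 31) = 98
C (Jamal): min(-19, 98) = -19
J (Tomas): max(-10, -35, -94, -58) = -10
K (Tomas): max(77, 51) = 77
L (Tomas): max(-58, -23) = -23
D (Jamal): min(-10, 77, -23) = -23
A (Tomas): max(-19, -23) = -19
M (Tomas): max(97, -80, 38) = 97
N (Tomas): max(53, 35) = 53
E (Jamal): min(97, 53) = 53
P (Tomas): max(-88, -72, -89, 19) = 19
Q (Tomas): max(17, 68, 74) = 74
R (Tomas): max(93, 73) = 93
F (Jamal): min(19, 74, 93) = 19
B (Tomas): max(53, 19) = 53
Root (Jamal): min(-19, 53) = -19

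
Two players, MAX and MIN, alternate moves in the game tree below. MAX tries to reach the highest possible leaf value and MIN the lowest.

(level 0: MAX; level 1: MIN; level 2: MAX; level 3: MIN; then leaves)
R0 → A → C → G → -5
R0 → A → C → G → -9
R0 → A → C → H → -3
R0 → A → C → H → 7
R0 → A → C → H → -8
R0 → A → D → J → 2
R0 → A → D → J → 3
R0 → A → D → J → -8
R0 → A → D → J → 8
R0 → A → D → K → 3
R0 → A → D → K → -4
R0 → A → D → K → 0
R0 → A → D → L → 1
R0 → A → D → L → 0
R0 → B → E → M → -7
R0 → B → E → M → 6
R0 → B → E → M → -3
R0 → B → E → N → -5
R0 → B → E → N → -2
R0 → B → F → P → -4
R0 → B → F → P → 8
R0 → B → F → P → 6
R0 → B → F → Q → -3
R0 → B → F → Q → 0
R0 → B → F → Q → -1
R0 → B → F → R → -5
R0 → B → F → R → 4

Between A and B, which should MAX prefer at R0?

B

G (MIN): min(-5, -9) = -9
H (MIN): min(-3, 7, -8) = -8
C (MAX): max(-9, -8) = -8
J (MIN): min(2, 3, -8, 8) = -8
K (MIN): min(3, -4, 0) = -4
L (MIN): min(1, 0) = 0
D (MAX): max(-8, -4, 0) = 0
A (MIN): min(-8, 0) = -8
M (MIN): min(-7, 6, -3) = -7
N (MIN): min(-5, -2) = -5
E (MAX): max(-7, -5) = -5
P (MIN): min(-4, 8, 6) = -4
Q (MIN): min(-3, 0, -1) = -3
R (MIN): min(-5, 4) = -5
F (MAX): max(-4, -3, -5) = -3
B (MIN): min(-5, -3) = -5
MAX prefers the higher value; A=-8, B=-5. B is better since -5 > -8.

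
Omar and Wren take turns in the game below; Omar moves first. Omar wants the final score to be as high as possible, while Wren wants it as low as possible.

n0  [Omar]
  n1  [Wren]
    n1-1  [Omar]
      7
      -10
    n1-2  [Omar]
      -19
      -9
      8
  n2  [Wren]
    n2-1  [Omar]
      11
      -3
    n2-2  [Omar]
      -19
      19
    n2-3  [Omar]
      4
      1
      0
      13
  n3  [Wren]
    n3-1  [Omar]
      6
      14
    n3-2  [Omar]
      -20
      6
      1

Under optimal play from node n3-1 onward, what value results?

n3-1 (Omar): max(6, 14) = 14

14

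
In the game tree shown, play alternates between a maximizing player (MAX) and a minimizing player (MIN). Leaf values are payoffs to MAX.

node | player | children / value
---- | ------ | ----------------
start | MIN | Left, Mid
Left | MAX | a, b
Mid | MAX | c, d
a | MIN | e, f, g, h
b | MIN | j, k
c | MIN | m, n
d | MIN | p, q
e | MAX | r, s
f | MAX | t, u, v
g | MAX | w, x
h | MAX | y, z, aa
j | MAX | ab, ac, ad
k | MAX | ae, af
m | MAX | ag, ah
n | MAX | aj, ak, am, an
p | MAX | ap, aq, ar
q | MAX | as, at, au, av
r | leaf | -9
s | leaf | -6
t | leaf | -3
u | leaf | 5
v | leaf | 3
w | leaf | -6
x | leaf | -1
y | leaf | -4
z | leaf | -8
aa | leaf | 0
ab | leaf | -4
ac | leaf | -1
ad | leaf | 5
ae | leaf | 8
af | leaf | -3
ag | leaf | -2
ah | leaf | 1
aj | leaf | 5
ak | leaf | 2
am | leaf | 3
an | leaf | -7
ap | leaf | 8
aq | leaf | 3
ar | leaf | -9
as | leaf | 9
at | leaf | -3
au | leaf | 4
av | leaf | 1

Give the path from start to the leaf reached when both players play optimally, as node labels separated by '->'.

e (MAX): max(-9, -6) = -6
f (MAX): max(-3, 5, 3) = 5
g (MAX): max(-6, -1) = -1
h (MAX): max(-4, -8, 0) = 0
a (MIN): min(-6, 5, -1, 0) = -6
j (MAX): max(-4, -1, 5) = 5
k (MAX): max(8, -3) = 8
b (MIN): min(5, 8) = 5
Left (MAX): max(-6, 5) = 5
m (MAX): max(-2, 1) = 1
n (MAX): max(5, 2, 3, -7) = 5
c (MIN): min(1, 5) = 1
p (MAX): max(8, 3, -9) = 8
q (MAX): max(9, -3, 4, 1) = 9
d (MIN): min(8, 9) = 8
Mid (MAX): max(1, 8) = 8
start (MIN): min(5, 8) = 5
At start, MIN picks Left (lowest: 5).
At Left, MAX picks b (highest: 5).
At b, MIN picks j (lowest: 5).
At j, MAX picks ad (highest: 5).
Terminal value 5.

start -> Left -> b -> j -> ad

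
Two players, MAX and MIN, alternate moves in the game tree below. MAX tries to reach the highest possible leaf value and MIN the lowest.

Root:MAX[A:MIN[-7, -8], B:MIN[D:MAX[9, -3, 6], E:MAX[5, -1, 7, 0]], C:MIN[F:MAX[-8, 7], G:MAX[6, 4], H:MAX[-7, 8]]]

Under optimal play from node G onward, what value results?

G (MAX): max(6, 4) = 6

6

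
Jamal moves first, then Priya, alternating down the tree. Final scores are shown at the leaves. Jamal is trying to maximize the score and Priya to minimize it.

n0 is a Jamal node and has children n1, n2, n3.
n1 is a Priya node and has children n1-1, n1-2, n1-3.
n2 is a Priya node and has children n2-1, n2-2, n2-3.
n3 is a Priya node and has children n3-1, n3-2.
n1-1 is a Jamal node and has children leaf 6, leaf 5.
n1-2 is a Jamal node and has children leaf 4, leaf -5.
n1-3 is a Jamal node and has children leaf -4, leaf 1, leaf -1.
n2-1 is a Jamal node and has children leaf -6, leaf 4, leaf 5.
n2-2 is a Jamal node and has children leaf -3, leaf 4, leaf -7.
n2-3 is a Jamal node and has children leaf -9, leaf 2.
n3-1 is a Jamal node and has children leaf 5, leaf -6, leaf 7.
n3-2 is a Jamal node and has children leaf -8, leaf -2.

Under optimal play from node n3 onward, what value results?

-2

n3-1 (Jamal): max(5, -6, 7) = 7
n3-2 (Jamal): max(-8, -2) = -2
n3 (Priya): min(7, -2) = -2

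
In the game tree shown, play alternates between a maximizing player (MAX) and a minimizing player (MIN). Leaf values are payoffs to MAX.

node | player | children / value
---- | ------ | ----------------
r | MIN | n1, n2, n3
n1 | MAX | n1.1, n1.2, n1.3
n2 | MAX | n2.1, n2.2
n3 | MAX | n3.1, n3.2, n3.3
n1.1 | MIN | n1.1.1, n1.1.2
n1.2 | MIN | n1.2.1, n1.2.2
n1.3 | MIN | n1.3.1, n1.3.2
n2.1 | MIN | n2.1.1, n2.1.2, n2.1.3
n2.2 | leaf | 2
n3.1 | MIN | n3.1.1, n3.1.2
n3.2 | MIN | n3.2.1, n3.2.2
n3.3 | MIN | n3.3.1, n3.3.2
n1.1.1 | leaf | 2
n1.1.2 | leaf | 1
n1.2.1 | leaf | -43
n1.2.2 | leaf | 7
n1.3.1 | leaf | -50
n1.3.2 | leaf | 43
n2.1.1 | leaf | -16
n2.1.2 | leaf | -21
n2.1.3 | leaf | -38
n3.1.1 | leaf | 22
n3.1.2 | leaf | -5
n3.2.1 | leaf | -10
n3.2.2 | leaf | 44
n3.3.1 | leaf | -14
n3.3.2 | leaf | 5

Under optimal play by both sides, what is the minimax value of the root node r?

n1.1 (MIN): min(2, 1) = 1
n1.2 (MIN): min(-43, 7) = -43
n1.3 (MIN): min(-50, 43) = -50
n1 (MAX): max(1, -43, -50) = 1
n2.1 (MIN): min(-16, -21, -38) = -38
n2 (MAX): max(-38, 2) = 2
n3.1 (MIN): min(22, -5) = -5
n3.2 (MIN): min(-10, 44) = -10
n3.3 (MIN): min(-14, 5) = -14
n3 (MAX): max(-5, -10, -14) = -5
r (MIN): min(1, 2, -5) = -5

-5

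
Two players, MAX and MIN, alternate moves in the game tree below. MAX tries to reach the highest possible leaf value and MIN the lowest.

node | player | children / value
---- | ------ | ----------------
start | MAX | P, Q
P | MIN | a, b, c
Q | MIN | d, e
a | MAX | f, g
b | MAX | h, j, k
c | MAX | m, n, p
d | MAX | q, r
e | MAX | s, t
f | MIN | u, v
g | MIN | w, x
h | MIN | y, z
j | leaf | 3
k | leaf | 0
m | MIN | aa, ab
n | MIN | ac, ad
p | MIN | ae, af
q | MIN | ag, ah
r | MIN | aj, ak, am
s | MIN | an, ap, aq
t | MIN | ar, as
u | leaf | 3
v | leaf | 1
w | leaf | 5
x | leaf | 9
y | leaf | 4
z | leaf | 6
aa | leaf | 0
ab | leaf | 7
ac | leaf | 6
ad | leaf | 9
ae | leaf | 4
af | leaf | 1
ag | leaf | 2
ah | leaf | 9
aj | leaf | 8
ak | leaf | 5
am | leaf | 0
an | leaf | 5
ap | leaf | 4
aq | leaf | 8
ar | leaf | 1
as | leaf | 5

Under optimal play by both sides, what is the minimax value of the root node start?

4

f (MIN): min(3, 1) = 1
g (MIN): min(5, 9) = 5
a (MAX): max(1, 5) = 5
h (MIN): min(4, 6) = 4
b (MAX): max(4, 3, 0) = 4
m (MIN): min(0, 7) = 0
n (MIN): min(6, 9) = 6
p (MIN): min(4, 1) = 1
c (MAX): max(0, 6, 1) = 6
P (MIN): min(5, 4, 6) = 4
q (MIN): min(2, 9) = 2
r (MIN): min(8, 5, 0) = 0
d (MAX): max(2, 0) = 2
s (MIN): min(5, 4, 8) = 4
t (MIN): min(1, 5) = 1
e (MAX): max(4, 1) = 4
Q (MIN): min(2, 4) = 2
start (MAX): max(4, 2) = 4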